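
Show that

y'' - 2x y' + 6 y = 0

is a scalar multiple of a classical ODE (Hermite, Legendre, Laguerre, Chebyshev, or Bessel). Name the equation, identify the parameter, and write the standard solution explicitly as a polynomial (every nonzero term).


The equation is already in a standard form:  y'' - 2x y' + 6 y = 0.
This matches the Hermite equation y'' - 2x y' + 2n y = 0 with 2n = 6, so n = 3; the polynomial solution is H_3(x).
With y = sum_k a_k x^k, matching x^k gives (k+2)(k+1) a_{k+2} = 2(k - n) a_k = 2(k - 3) a_k. The right side vanishes at k = 3, so the series with the parity of 3 terminates at degree 3.
Standard normalization: leading coefficient of H_n is 2^n, so a_3 = 2^3 = 8. Work downward with a_k = (k+1)(k+2) a_{k+2} / (2(k - n)):
  a_1 = (2)(3)(8) / (2(1 - 3)) = 48/(-4) = -12
Hence H_3(x) = 8 x^3 - 12 x.

H_3(x); series = 8 x^3 - 12 x


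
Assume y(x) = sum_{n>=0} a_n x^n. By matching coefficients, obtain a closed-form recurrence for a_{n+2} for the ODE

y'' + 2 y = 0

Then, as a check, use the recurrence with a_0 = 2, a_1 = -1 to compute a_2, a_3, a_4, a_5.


Substitute y = sum_n a_n x^n into y'' + (const) y = 0.
y''(x) = sum_{n>=0} (n+2)(n+1) a_{n+2} x^n.
The ODE becomes sum_n [(n+2)(n+1) a_{n+2} + 2 a_n] x^n = 0.
Setting each coefficient to zero gives the recurrence:
  (n+2)(n+1) a_{n+2} + 2 a_n = 0,
  a_{n+2} = -2 / ((n+1)(n+2)) a_n.

Check with a_0 = 2, a_1 = -1 (apply the recurrence for n = 0, 1, 2, 3): a_0 = 2, a_1 = -1, a_2 = -2, a_3 = 1/3, a_4 = 1/3, a_5 = -1/30.

a_{n+2} = -2/((n+1)(n+2)) * a_n; check: a_0 = 2, a_1 = -1, a_2 = -2, a_3 = 1/3, a_4 = 1/3, a_5 = -1/30


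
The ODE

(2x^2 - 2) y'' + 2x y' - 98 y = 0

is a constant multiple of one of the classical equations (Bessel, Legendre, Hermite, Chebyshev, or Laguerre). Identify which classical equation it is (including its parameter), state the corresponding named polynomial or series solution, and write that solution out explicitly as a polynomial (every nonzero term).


All three coefficients share the factor -2; dividing through by -2 gives  (1 - x^2) y'' - x y' + 49 y = 0.
This matches the Chebyshev equation (1 - x^2) y'' - x y' + n^2 y = 0 (note the -x y' term, not -2x y') with n^2 = 49, so n = 7; the polynomial solution is T_7(x).
With y = sum_k a_k x^k, matching x^k gives (k+2)(k+1) a_{k+2} = (k^2 - n^2) a_k = (k - 7)(k + 7) a_k. The right side vanishes at k = 7, so the series with the parity of 7 terminates at degree 7.
Standard normalization: leading coefficient of T_n is 2^(n-1), so a_7 = 2^6 = 64. Work downward with a_k = (k+1)(k+2) a_{k+2} / ((k - 7)(k + 7)):
  a_5 = (6)(7)(64) / ((5 - 7)(5 + 7)) = 2688/(-24) = -112
  a_3 = (4)(5)(-112) / ((3 - 7)(3 + 7)) = -2240/(-40) = 56
  a_1 = (2)(3)(56) / ((1 - 7)(1 + 7)) = 336/(-48) = -7
Hence T_7(x) = 64 x^7 - 112 x^5 + 56 x^3 - 7 x.

T_7(x); series = 64 x^7 - 112 x^5 + 56 x^3 - 7 x


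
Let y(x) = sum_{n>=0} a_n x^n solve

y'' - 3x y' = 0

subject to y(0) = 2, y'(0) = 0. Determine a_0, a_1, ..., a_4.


Ansatz: y(x) = sum_{n>=0} a_n x^n, so y'(x) = sum_{n>=1} n a_n x^(n-1) and y''(x) = sum_{n>=2} n(n-1) a_n x^(n-2).
Substitute into P(x) y'' + Q(x) y' + R(x) y = 0 with P(x) = 1, Q(x) = -3x, R(x) = 0, and match powers of x.
Initial conditions: a_0 = 2, a_1 = 0.
Setting the coefficient of each power of x to zero and solving order by order (substituting the coefficients already found):
  x^0: 2 a_2 = 0  ->  a_2 = 0
  x^1: 6 a_3 - 3 a_1 = 0  ->  6 a_3 = 3 a_1 = 0  ->  a_3 = 0
  x^2: 12 a_4 - 6 a_2 = 0  ->  12 a_4 = 6 a_2 = 0  ->  a_4 = 0
Truncated series: y(x) = 2 + O(x^5).

a_0 = 2; a_1 = 0; a_2 = 0; a_3 = 0; a_4 = 0


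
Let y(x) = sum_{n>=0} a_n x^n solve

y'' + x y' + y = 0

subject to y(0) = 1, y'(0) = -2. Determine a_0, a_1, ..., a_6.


Ansatz: y(x) = sum_{n>=0} a_n x^n, so y'(x) = sum_{n>=1} n a_n x^(n-1) and y''(x) = sum_{n>=2} n(n-1) a_n x^(n-2).
Substitute into P(x) y'' + Q(x) y' + R(x) y = 0 with P(x) = 1, Q(x) = x, R(x) = 1, and match powers of x.
Initial conditions: a_0 = 1, a_1 = -2.
Setting the coefficient of each power of x to zero and solving order by order (substituting the coefficients already found):
  x^0: 2 a_2 + a_0 = 0  ->  2 a_2 = -a_0 = -1  ->  a_2 = -1/2
  x^1: 6 a_3 + 2 a_1 = 0  ->  6 a_3 = -2 a_1 = 4  ->  a_3 = 2/3
  x^2: 12 a_4 + 3 a_2 = 0  ->  12 a_4 = -3 a_2 = 3/2  ->  a_4 = 1/8
  x^3: 20 a_5 + 4 a_3 = 0  ->  20 a_5 = -4 a_3 = -8/3  ->  a_5 = -2/15
  x^4: 30 a_6 + 5 a_4 = 0  ->  30 a_6 = -5 a_4 = -5/8  ->  a_6 = -1/48
Truncated series: y(x) = 1 - 2 x - (1/2) x^2 + (2/3) x^3 + (1/8) x^4 - (2/15) x^5 - (1/48) x^6 + O(x^7).

a_0 = 1; a_1 = -2; a_2 = -1/2; a_3 = 2/3; a_4 = 1/8; a_5 = -2/15; a_6 = -1/48


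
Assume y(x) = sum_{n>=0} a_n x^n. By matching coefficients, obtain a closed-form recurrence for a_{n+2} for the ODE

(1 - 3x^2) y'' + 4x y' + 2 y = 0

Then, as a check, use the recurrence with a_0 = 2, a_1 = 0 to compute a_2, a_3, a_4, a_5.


Substitute y = sum_n a_n x^n.
(1 - 3 x^2) y'' contributes (n+2)(n+1) a_{n+2} - 3 n(n-1) a_n at x^n.
4 x y'(x) contributes 4 n a_n at x^n.
2 y(x) contributes 2 a_n at x^n.
Matching x^n: (n+2)(n+1) a_{n+2} + (-3 n(n-1) + 4 n + 2) a_n = 0.
Thus a_{n+2} = (3 n(n-1) - 4 n - 2) / ((n+1)(n+2)) * a_n.

Check with a_0 = 2, a_1 = 0 (apply the recurrence for n = 0, 1, 2, 3): a_0 = 2, a_1 = 0, a_2 = -2, a_3 = 0, a_4 = 2/3, a_5 = 0.

a_(n+2) = (3 n(n-1) - 4 n - 2) / ((n+1)(n+2)) * a_n; check: a_0 = 2, a_1 = 0, a_2 = -2, a_3 = 0, a_4 = 2/3, a_5 = 0


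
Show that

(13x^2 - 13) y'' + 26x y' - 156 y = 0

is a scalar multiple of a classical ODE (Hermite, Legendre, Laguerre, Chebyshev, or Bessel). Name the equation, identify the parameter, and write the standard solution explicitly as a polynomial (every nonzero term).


All three coefficients share the factor -13; dividing through by -13 gives  (1 - x^2) y'' - 2x y' + 12 y = 0.
This matches the Legendre equation (1 - x^2) y'' - 2x y' + n(n+1) y = 0 (note the -2x y' term) with n(n+1) = 12, so n = 3; the polynomial solution is P_3(x).
With y = sum_k a_k x^k, matching x^k gives (k+2)(k+1) a_{k+2} = [k(k+1) - n(n+1)] a_k = (k - 3)(k + 4) a_k. The right side vanishes at k = 3, so the series with the parity of 3 terminates at degree 3.
Standard normalization (P_n(1) = 1): leading coefficient (2n)!/(2^n (n!)^2) = 720/(8*36) = 5/2, so a_3 = 5/2. Work downward with a_k = (k+1)(k+2) a_{k+2} / ((k - 3)(k + 4)):
  a_1 = (2)(3)(5/2) / ((1 - 3)(1 + 4)) = 15/(-10) = -3/2
Hence P_3(x) = 5 x^3/2 - 3 x/2.

P_3(x); series = 5 x^3/2 - 3 x/2


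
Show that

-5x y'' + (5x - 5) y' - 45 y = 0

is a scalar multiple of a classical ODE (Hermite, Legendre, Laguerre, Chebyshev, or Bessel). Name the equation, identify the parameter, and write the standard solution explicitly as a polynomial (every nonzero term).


All three coefficients share the factor -5; dividing through by -5 gives  x y'' + (1 - x) y' + 9 y = 0.
This matches the Laguerre equation x y'' + (1 - x) y' + n y = 0 with n = 9; the polynomial solution is L_9(x).
With y = sum_k a_k x^k, matching x^k gives (k+1)k a_{k+1} + (k+1) a_{k+1} - k a_k + n a_k = 0, i.e. (k+1)^2 a_{k+1} = (k - n) a_k = (k - 9) a_k. The right side vanishes at k = 9, so the series terminates at degree 9.
Standard normalization L_n(0) = 1 gives a_0 = 1. Work upward with a_{k+1} = (k - 9) a_k / (k+1)^2:
  a_1 = (0 - 9)(1) / 1^2 = -9/1 = -9
  a_2 = (1 - 9)(-9) / 2^2 = 72/4 = 18
  a_3 = (2 - 9)(18) / 3^2 = -126/9 = -14
  a_4 = (3 - 9)(-14) / 4^2 = 84/16 = 21/4
  a_5 = (4 - 9)(21/4) / 5^2 = (-105/4)/25 = -21/20
  a_6 = (5 - 9)(-21/20) / 6^2 = (21/5)/36 = 7/60
  a_7 = (6 - 9)(7/60) / 7^2 = (-7/20)/49 = -1/140
  a_8 = (7 - 9)(-1/140) / 8^2 = (1/70)/64 = 1/4480
  a_9 = (8 - 9)(1/4480) / 9^2 = (-1/4480)/81 = -1/362880
Hence L_9(x) = -x^9/362880 + x^8/4480 - x^7/140 + 7 x^6/60 - 21 x^5/20 + 21 x^4/4 - 14 x^3 + 18 x^2 - 9 x + 1.

L_9(x); series = -x^9/362880 + x^8/4480 - x^7/140 + 7 x^6/60 - 21 x^5/20 + 21 x^4/4 - 14 x^3 + 18 x^2 - 9 x + 1


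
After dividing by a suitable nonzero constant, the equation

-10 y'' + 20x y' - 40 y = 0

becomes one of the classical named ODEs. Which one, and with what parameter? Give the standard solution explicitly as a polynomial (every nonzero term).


All three coefficients share the factor -10; dividing through by -10 gives  y'' - 2x y' + 4 y = 0.
This matches the Hermite equation y'' - 2x y' + 2n y = 0 with 2n = 4, so n = 2; the polynomial solution is H_2(x).
With y = sum_k a_k x^k, matching x^k gives (k+2)(k+1) a_{k+2} = 2(k - n) a_k = 2(k - 2) a_k. The right side vanishes at k = 2, so the series with the parity of 2 terminates at degree 2.
Standard normalization: leading coefficient of H_n is 2^n, so a_2 = 2^2 = 4. Work downward with a_k = (k+1)(k+2) a_{k+2} / (2(k - n)):
  a_0 = (1)(2)(4) / (2(0 - 2)) = 8/(-4) = -2
Hence H_2(x) = 4 x^2 - 2.

H_2(x); series = 4 x^2 - 2


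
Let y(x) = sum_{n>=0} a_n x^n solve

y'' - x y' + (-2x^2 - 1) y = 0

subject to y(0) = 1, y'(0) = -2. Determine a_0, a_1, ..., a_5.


Ansatz: y(x) = sum_{n>=0} a_n x^n, so y'(x) = sum_{n>=1} n a_n x^(n-1) and y''(x) = sum_{n>=2} n(n-1) a_n x^(n-2).
Substitute into P(x) y'' + Q(x) y' + R(x) y = 0 with P(x) = 1, Q(x) = -x, R(x) = -2x^2 - 1, and match powers of x.
Initial conditions: a_0 = 1, a_1 = -2.
Setting the coefficient of each power of x to zero and solving order by order (substituting the coefficients already found):
  x^0: 2 a_2 - a_0 = 0  ->  2 a_2 = a_0 = 1  ->  a_2 = 1/2
  x^1: 6 a_3 - 2 a_1 = 0  ->  6 a_3 = 2 a_1 = -4  ->  a_3 = -2/3
  x^2: 12 a_4 - 3 a_2 - 2 a_0 = 0  ->  12 a_4 = 3 a_2 + 2 a_0 = 7/2  ->  a_4 = 7/24
  x^3: 20 a_5 - 4 a_3 - 2 a_1 = 0  ->  20 a_5 = 4 a_3 + 2 a_1 = -20/3  ->  a_5 = -1/3
Truncated series: y(x) = 1 - 2 x + (1/2) x^2 - (2/3) x^3 + (7/24) x^4 - (1/3) x^5 + O(x^6).

a_0 = 1; a_1 = -2; a_2 = 1/2; a_3 = -2/3; a_4 = 7/24; a_5 = -1/3


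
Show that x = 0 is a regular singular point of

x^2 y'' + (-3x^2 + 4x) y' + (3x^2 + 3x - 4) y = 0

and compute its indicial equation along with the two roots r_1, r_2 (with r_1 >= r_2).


Divide by x^2 to reach normal form y'' + P_1(x) y' + P_2(x) y = 0 with P_1(x) = -3 + 4/x and P_2(x) = 3 + 3/x - 4/x^2.
x = 0 is a singular point because the y'-coefficient -3 + 4/x has a pole at x = 0 and the y-coefficient 3 + 3/x - 4/x^2 has a pole at x = 0.
It is a regular singular point because x P_1(x) = p(x) = 4 - 3x and x^2 P_2(x) = q(x) = 3x^2 + 3x - 4 are polynomials, hence analytic at x = 0.
p(0) = 4,  q(0) = -4.
Indicial equation: r(r-1) + p(0) r + q(0) = 0, i.e. r^2 + (p(0) - 1) r + q(0) = 0, i.e. r^2 + 3 r - 4 = 0.
Discriminant: (3)^2 - 4(-4) = 25, so r = (-3 ± 5)/2.
Solving: r_1 = 1, r_2 = -4.

indicial: r^2 + 3 r - 4 = 0; roots r_1 = 1, r_2 = -4


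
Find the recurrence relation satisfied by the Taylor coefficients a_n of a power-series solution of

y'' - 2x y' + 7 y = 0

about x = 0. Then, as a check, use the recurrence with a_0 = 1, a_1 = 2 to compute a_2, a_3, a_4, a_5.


Substitute y = sum_n a_n x^n.
y''(x) has coefficient (n+2)(n+1) a_{n+2} at x^n;
-2 x y'(x) has coefficient -2 n a_n at x^n (shift);
7 y(x) has coefficient 7 a_n at x^n.
Matching x^n: (n+2)(n+1) a_{n+2} + (-2n + 7) a_n = 0.
Thus a_{n+2} = (2n - 7) / ((n+1)(n+2)) * a_n.

Check with a_0 = 1, a_1 = 2 (apply the recurrence for n = 0, 1, 2, 3): a_0 = 1, a_1 = 2, a_2 = -7/2, a_3 = -5/3, a_4 = 7/8, a_5 = 1/12.

a_(n+2) = (2n - 7) / ((n+1)(n+2)) * a_n; check: a_0 = 1, a_1 = 2, a_2 = -7/2, a_3 = -5/3, a_4 = 7/8, a_5 = 1/12


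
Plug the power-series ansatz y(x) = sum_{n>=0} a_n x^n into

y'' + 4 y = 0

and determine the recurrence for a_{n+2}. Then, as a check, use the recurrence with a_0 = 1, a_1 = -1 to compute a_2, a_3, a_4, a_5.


Substitute y = sum_n a_n x^n into y'' + (const) y = 0.
y''(x) = sum_{n>=0} (n+2)(n+1) a_{n+2} x^n.
The ODE becomes sum_n [(n+2)(n+1) a_{n+2} + 4 a_n] x^n = 0.
Setting each coefficient to zero gives the recurrence:
  (n+2)(n+1) a_{n+2} + 4 a_n = 0,
  a_{n+2} = -4 / ((n+1)(n+2)) a_n.

Check with a_0 = 1, a_1 = -1 (apply the recurrence for n = 0, 1, 2, 3): a_0 = 1, a_1 = -1, a_2 = -2, a_3 = 2/3, a_4 = 2/3, a_5 = -2/15.

a_{n+2} = -4/((n+1)(n+2)) * a_n; check: a_0 = 1, a_1 = -1, a_2 = -2, a_3 = 2/3, a_4 = 2/3, a_5 = -2/15


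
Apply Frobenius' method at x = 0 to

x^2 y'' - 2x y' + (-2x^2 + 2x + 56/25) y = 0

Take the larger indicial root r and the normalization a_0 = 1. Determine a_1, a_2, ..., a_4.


Write in Frobenius form y'' + (p(x)/x) y' + (q(x)/x^2) y = 0:
  p(x) = -2,  q(x) = -2x^2 + 2x + 56/25.
Indicial equation: r(r-1) + (-2) r + (56/25) = 0 -> roots r_1 = 8/5, r_2 = 7/5.
Take r = r_1 = 8/5. Let y(x) = x^r sum_{n>=0} a_n x^n with a_0 = 1.
Substitute y = x^r sum a_n x^n and match x^{r+n}. The recurrence is
  D(n) a_n + 2 a_{n-1} - 2 a_{n-2} = 0,  where D(n) = (r+n)(r+n-1) + (-2)(r+n) + (56/25).
  a_n = [-2 a_{n-1} + 2 a_{n-2}] / D(n).
Since the indicial polynomial factors as (r - r_1)(r - r_2), D(n) = (r_1 + n - r_1)(r_1 + n - r_2) = n(n + 1/5).
Evaluating step by step (a_0 = 1):
  n = 1: D(1) = 1(1 + 1/5) = 6/5; numerator = -2(1) = -2; a_1 = (-2)/(6/5) = -5/3
  n = 2: D(2) = 2(2 + 1/5) = 22/5; numerator = -2(-5/3) + 2(1) = 16/3; a_2 = (16/3)/(22/5) = 40/33
  n = 3: D(3) = 3(3 + 1/5) = 48/5; numerator = -2(40/33) + 2(-5/3) = -190/33; a_3 = (-190/33)/(48/5) = -475/792
  n = 4: D(4) = 4(4 + 1/5) = 84/5; numerator = -2(-475/792) + 2(40/33) = 1435/396; a_4 = (1435/396)/(84/5) = 1025/4752

r = 8/5; a_0 = 1; a_1 = -5/3; a_2 = 40/33; a_3 = -475/792; a_4 = 1025/4752


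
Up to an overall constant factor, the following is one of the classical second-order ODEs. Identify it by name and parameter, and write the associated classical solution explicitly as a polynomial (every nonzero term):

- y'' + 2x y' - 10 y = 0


All three coefficients share the factor -1; dividing through by -1 gives  y'' - 2x y' + 10 y = 0.
This matches the Hermite equation y'' - 2x y' + 2n y = 0 with 2n = 10, so n = 5; the polynomial solution is H_5(x).
With y = sum_k a_k x^k, matching x^k gives (k+2)(k+1) a_{k+2} = 2(k - n) a_k = 2(k - 5) a_k. The right side vanishes at k = 5, so the series with the parity of 5 terminates at degree 5.
Standard normalization: leading coefficient of H_n is 2^n, so a_5 = 2^5 = 32. Work downward with a_k = (k+1)(k+2) a_{k+2} / (2(k - n)):
  a_3 = (4)(5)(32) / (2(3 - 5)) = 640/(-4) = -160
  a_1 = (2)(3)(-160) / (2(1 - 5)) = -960/(-8) = 120
Hence H_5(x) = 32 x^5 - 160 x^3 + 120 x.

H_5(x); series = 32 x^5 - 160 x^3 + 120 x


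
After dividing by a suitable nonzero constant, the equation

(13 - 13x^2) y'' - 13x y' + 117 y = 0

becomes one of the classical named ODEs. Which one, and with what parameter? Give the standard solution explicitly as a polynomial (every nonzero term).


All three coefficients share the factor 13; dividing through by 13 gives  (1 - x^2) y'' - x y' + 9 y = 0.
This matches the Chebyshev equation (1 - x^2) y'' - x y' + n^2 y = 0 (note the -x y' term, not -2x y') with n^2 = 9, so n = 3; the polynomial solution is T_3(x).
With y = sum_k a_k x^k, matching x^k gives (k+2)(k+1) a_{k+2} = (k^2 - n^2) a_k = (k - 3)(k + 3) a_k. The right side vanishes at k = 3, so the series with the parity of 3 terminates at degree 3.
Standard normalization: leading coefficient of T_n is 2^(n-1), so a_3 = 2^2 = 4. Work downward with a_k = (k+1)(k+2) a_{k+2} / ((k - 3)(k + 3)):
  a_1 = (2)(3)(4) / ((1 - 3)(1 + 3)) = 24/(-8) = -3
Hence T_3(x) = 4 x^3 - 3 x.

T_3(x); series = 4 x^3 - 3 x


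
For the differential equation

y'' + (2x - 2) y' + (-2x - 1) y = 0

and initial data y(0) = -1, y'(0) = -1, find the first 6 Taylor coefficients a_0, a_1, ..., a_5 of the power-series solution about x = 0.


Ansatz: y(x) = sum_{n>=0} a_n x^n, so y'(x) = sum_{n>=1} n a_n x^(n-1) and y''(x) = sum_{n>=2} n(n-1) a_n x^(n-2).
Substitute into P(x) y'' + Q(x) y' + R(x) y = 0 with P(x) = 1, Q(x) = 2x - 2, R(x) = -2x - 1, and match powers of x.
Initial conditions: a_0 = -1, a_1 = -1.
Setting the coefficient of each power of x to zero and solving order by order (substituting the coefficients already found):
  x^0: 2 a_2 - 2 a_1 - a_0 = 0  ->  2 a_2 = 2 a_1 + a_0 = -3  ->  a_2 = -3/2
  x^1: 6 a_3 - 4 a_2 + a_1 - 2 a_0 = 0  ->  6 a_3 = 4 a_2 - a_1 + 2 a_0 = -7  ->  a_3 = -7/6
  x^2: 12 a_4 - 6 a_3 + 3 a_2 - 2 a_1 = 0  ->  12 a_4 = 6 a_3 - 3 a_2 + 2 a_1 = -9/2  ->  a_4 = -3/8
  x^3: 20 a_5 - 8 a_4 + 5 a_3 - 2 a_2 = 0  ->  20 a_5 = 8 a_4 - 5 a_3 + 2 a_2 = -1/6  ->  a_5 = -1/120
Truncated series: y(x) = -1 - x - (3/2) x^2 - (7/6) x^3 - (3/8) x^4 - (1/120) x^5 + O(x^6).

a_0 = -1; a_1 = -1; a_2 = -3/2; a_3 = -7/6; a_4 = -3/8; a_5 = -1/120


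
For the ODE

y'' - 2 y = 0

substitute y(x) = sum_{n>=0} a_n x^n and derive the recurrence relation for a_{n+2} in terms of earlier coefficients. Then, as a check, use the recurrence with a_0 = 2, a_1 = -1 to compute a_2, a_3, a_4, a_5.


Substitute y = sum_n a_n x^n into y'' + (const) y = 0.
y''(x) = sum_{n>=0} (n+2)(n+1) a_{n+2} x^n.
The ODE becomes sum_n [(n+2)(n+1) a_{n+2} - 2 a_n] x^n = 0.
Setting each coefficient to zero gives the recurrence:
  (n+2)(n+1) a_{n+2} - 2 a_n = 0,
  a_{n+2} = 2 / ((n+1)(n+2)) a_n.

Check with a_0 = 2, a_1 = -1 (apply the recurrence for n = 0, 1, 2, 3): a_0 = 2, a_1 = -1, a_2 = 2, a_3 = -1/3, a_4 = 1/3, a_5 = -1/30.

a_{n+2} = 2/((n+1)(n+2)) * a_n; check: a_0 = 2, a_1 = -1, a_2 = 2, a_3 = -1/3, a_4 = 1/3, a_5 = -1/30


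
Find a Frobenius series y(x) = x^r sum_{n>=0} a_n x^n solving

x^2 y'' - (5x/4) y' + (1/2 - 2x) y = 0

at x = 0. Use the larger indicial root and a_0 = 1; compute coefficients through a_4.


Write in Frobenius form y'' + (p(x)/x) y' + (q(x)/x^2) y = 0:
  p(x) = -5/4,  q(x) = 1/2 - 2x.
Indicial equation: r(r-1) + (-5/4) r + (1/2) = 0 -> roots r_1 = 2, r_2 = 1/4.
Take r = r_1 = 2. Let y(x) = x^r sum_{n>=0} a_n x^n with a_0 = 1.
Substitute y = x^r sum a_n x^n and match x^{r+n}. The recurrence is
  D(n) a_n - 2 a_{n-1} = 0,  where D(n) = (r+n)(r+n-1) + (-5/4)(r+n) + (1/2).
  a_n = 2 / D(n) * a_{n-1}.
Since the indicial polynomial factors as (r - r_1)(r - r_2), D(n) = (r_1 + n - r_1)(r_1 + n - r_2) = n(n + 7/4).
Evaluating step by step (a_0 = 1):
  n = 1: D(1) = 1(1 + 7/4) = 11/4; numerator = 2(1) = 2; a_1 = (2)/(11/4) = 8/11
  n = 2: D(2) = 2(2 + 7/4) = 15/2; numerator = 2(8/11) = 16/11; a_2 = (16/11)/(15/2) = 32/165
  n = 3: D(3) = 3(3 + 7/4) = 57/4; numerator = 2(32/165) = 64/165; a_3 = (64/165)/(57/4) = 256/9405
  n = 4: D(4) = 4(4 + 7/4) = 23; numerator = 2(256/9405) = 512/9405; a_4 = (512/9405)/(23) = 512/216315

r = 2; a_0 = 1; a_1 = 8/11; a_2 = 32/165; a_3 = 256/9405; a_4 = 512/216315


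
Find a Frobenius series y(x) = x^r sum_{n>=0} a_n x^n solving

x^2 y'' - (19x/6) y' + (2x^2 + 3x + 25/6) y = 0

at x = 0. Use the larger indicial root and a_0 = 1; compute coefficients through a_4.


Write in Frobenius form y'' + (p(x)/x) y' + (q(x)/x^2) y = 0:
  p(x) = -19/6,  q(x) = 2x^2 + 3x + 25/6.
Indicial equation: r(r-1) + (-19/6) r + (25/6) = 0 -> roots r_1 = 5/2, r_2 = 5/3.
Take r = r_1 = 5/2. Let y(x) = x^r sum_{n>=0} a_n x^n with a_0 = 1.
Substitute y = x^r sum a_n x^n and match x^{r+n}. The recurrence is
  D(n) a_n + 3 a_{n-1} + 2 a_{n-2} = 0,  where D(n) = (r+n)(r+n-1) + (-19/6)(r+n) + (25/6).
  a_n = [-3 a_{n-1} - 2 a_{n-2}] / D(n).
Since the indicial polynomial factors as (r - r_1)(r - r_2), D(n) = (r_1 + n - r_1)(r_1 + n - r_2) = n(n + 5/6).
Evaluating step by step (a_0 = 1):
  n = 1: D(1) = 1(1 + 5/6) = 11/6; numerator = -3(1) = -3; a_1 = (-3)/(11/6) = -18/11
  n = 2: D(2) = 2(2 + 5/6) = 17/3; numerator = -3(-18/11) - 2(1) = 32/11; a_2 = (32/11)/(17/3) = 96/187
  n = 3: D(3) = 3(3 + 5/6) = 23/2; numerator = -3(96/187) - 2(-18/11) = 324/187; a_3 = (324/187)/(23/2) = 648/4301
  n = 4: D(4) = 4(4 + 5/6) = 58/3; numerator = -3(648/4301) - 2(96/187) = -6360/4301; a_4 = (-6360/4301)/(58/3) = -9540/124729

r = 5/2; a_0 = 1; a_1 = -18/11; a_2 = 96/187; a_3 = 648/4301; a_4 = -9540/124729


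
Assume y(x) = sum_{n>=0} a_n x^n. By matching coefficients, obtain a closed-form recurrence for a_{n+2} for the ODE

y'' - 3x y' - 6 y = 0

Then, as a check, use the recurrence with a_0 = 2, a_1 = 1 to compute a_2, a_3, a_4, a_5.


Substitute y = sum_n a_n x^n.
y''(x) has coefficient (n+2)(n+1) a_{n+2} at x^n;
-3 x y'(x) has coefficient -3 n a_n at x^n (shift);
-6 y(x) has coefficient -6 a_n at x^n.
Matching x^n: (n+2)(n+1) a_{n+2} + (-3n - 6) a_n = 0.
Thus a_{n+2} = (3n + 6) / ((n+1)(n+2)) * a_n.

Check with a_0 = 2, a_1 = 1 (apply the recurrence for n = 0, 1, 2, 3): a_0 = 2, a_1 = 1, a_2 = 6, a_3 = 3/2, a_4 = 6, a_5 = 9/8.

a_(n+2) = (3n + 6) / ((n+1)(n+2)) * a_n; check: a_0 = 2, a_1 = 1, a_2 = 6, a_3 = 3/2, a_4 = 6, a_5 = 9/8


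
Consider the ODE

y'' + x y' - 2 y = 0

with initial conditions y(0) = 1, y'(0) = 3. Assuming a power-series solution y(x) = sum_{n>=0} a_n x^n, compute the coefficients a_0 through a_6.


Ansatz: y(x) = sum_{n>=0} a_n x^n, so y'(x) = sum_{n>=1} n a_n x^(n-1) and y''(x) = sum_{n>=2} n(n-1) a_n x^(n-2).
Substitute into P(x) y'' + Q(x) y' + R(x) y = 0 with P(x) = 1, Q(x) = x, R(x) = -2, and match powers of x.
Initial conditions: a_0 = 1, a_1 = 3.
Setting the coefficient of each power of x to zero and solving order by order (substituting the coefficients already found):
  x^0: 2 a_2 - 2 a_0 = 0  ->  2 a_2 = 2 a_0 = 2  ->  a_2 = 1
  x^1: 6 a_3 - a_1 = 0  ->  6 a_3 = a_1 = 3  ->  a_3 = 1/2
  x^2: 12 a_4 = 0  ->  a_4 = 0
  x^3: 20 a_5 + a_3 = 0  ->  20 a_5 = -a_3 = -1/2  ->  a_5 = -1/40
  x^4: 30 a_6 + 2 a_4 = 0  ->  30 a_6 = -2 a_4 = 0  ->  a_6 = 0
Truncated series: y(x) = 1 + 3 x + x^2 + (1/2) x^3 - (1/40) x^5 + O(x^7).

a_0 = 1; a_1 = 3; a_2 = 1; a_3 = 1/2; a_4 = 0; a_5 = -1/40; a_6 = 0


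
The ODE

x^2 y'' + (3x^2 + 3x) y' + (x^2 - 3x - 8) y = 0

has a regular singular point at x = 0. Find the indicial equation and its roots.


Divide by x^2 to reach normal form y'' + P_1(x) y' + P_2(x) y = 0 with P_1(x) = 3 + 3/x and P_2(x) = 1 - 3/x - 8/x^2.
x = 0 is a singular point because the y'-coefficient 3 + 3/x has a pole at x = 0 and the y-coefficient 1 - 3/x - 8/x^2 has a pole at x = 0.
It is a regular singular point because x P_1(x) = p(x) = 3x + 3 and x^2 P_2(x) = q(x) = x^2 - 3x - 8 are polynomials, hence analytic at x = 0.
p(0) = 3,  q(0) = -8.
Indicial equation: r(r-1) + p(0) r + q(0) = 0, i.e. r^2 + (p(0) - 1) r + q(0) = 0, i.e. r^2 + 2 r - 8 = 0.
Discriminant: (2)^2 - 4(-8) = 36, so r = (-2 ± 6)/2.
Solving: r_1 = 2, r_2 = -4.

indicial: r^2 + 2 r - 8 = 0; roots r_1 = 2, r_2 = -4


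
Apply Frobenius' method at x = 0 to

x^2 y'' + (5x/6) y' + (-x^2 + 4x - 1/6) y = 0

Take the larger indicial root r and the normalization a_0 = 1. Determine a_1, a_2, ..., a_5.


Write in Frobenius form y'' + (p(x)/x) y' + (q(x)/x^2) y = 0:
  p(x) = 5/6,  q(x) = -x^2 + 4x - 1/6.
Indicial equation: r(r-1) + (5/6) r + (-1/6) = 0 -> roots r_1 = 1/2, r_2 = -1/3.
Take r = r_1 = 1/2. Let y(x) = x^r sum_{n>=0} a_n x^n with a_0 = 1.
Substitute y = x^r sum a_n x^n and match x^{r+n}. The recurrence is
  D(n) a_n + 4 a_{n-1} - 1 a_{n-2} = 0,  where D(n) = (r+n)(r+n-1) + (5/6)(r+n) + (-1/6).
  a_n = [-4 a_{n-1} + 1 a_{n-2}] / D(n).
Since the indicial polynomial factors as (r - r_1)(r - r_2), D(n) = (r_1 + n - r_1)(r_1 + n - r_2) = n(n + 5/6).
Evaluating step by step (a_0 = 1):
  n = 1: D(1) = 1(1 + 5/6) = 11/6; numerator = -4(1) = -4; a_1 = (-4)/(11/6) = -24/11
  n = 2: D(2) = 2(2 + 5/6) = 17/3; numerator = -4(-24/11) + 1(1) = 107/11; a_2 = (107/11)/(17/3) = 321/187
  n = 3: D(3) = 3(3 + 5/6) = 23/2; numerator = -4(321/187) + 1(-24/11) = -1692/187; a_3 = (-1692/187)/(23/2) = -3384/4301
  n = 4: D(4) = 4(4 + 5/6) = 58/3; numerator = -4(-3384/4301) + 1(321/187) = 20919/4301; a_4 = (20919/4301)/(58/3) = 62757/249458
  n = 5: D(5) = 5(5 + 5/6) = 175/6; numerator = -4(62757/249458) + 1(-3384/4301) = -223650/124729; a_5 = (-223650/124729)/(175/6) = -7668/124729

r = 1/2; a_0 = 1; a_1 = -24/11; a_2 = 321/187; a_3 = -3384/4301; a_4 = 62757/249458; a_5 = -7668/124729


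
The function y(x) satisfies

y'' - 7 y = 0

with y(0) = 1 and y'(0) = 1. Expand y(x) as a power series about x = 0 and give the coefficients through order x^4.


Ansatz: y(x) = sum_{n>=0} a_n x^n, so y'(x) = sum_{n>=1} n a_n x^(n-1) and y''(x) = sum_{n>=2} n(n-1) a_n x^(n-2).
Substitute into P(x) y'' + Q(x) y' + R(x) y = 0 with P(x) = 1, Q(x) = 0, R(x) = -7, and match powers of x.
Initial conditions: a_0 = 1, a_1 = 1.
Setting the coefficient of each power of x to zero and solving order by order (substituting the coefficients already found):
  x^0: 2 a_2 - 7 a_0 = 0  ->  2 a_2 = 7 a_0 = 7  ->  a_2 = 7/2
  x^1: 6 a_3 - 7 a_1 = 0  ->  6 a_3 = 7 a_1 = 7  ->  a_3 = 7/6
  x^2: 12 a_4 - 7 a_2 = 0  ->  12 a_4 = 7 a_2 = 49/2  ->  a_4 = 49/24
Truncated series: y(x) = 1 + x + (7/2) x^2 + (7/6) x^3 + (49/24) x^4 + O(x^5).

a_0 = 1; a_1 = 1; a_2 = 7/2; a_3 = 7/6; a_4 = 49/24


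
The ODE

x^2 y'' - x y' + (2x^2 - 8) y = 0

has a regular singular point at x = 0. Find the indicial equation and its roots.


Divide by x^2 to reach normal form y'' + P_1(x) y' + P_2(x) y = 0 with P_1(x) = -1/x and P_2(x) = 2 - 8/x^2.
x = 0 is a singular point because the y'-coefficient -1/x has a pole at x = 0 and the y-coefficient 2 - 8/x^2 has a pole at x = 0.
It is a regular singular point because x P_1(x) = p(x) = -1 and x^2 P_2(x) = q(x) = 2x^2 - 8 are polynomials, hence analytic at x = 0.
p(0) = -1,  q(0) = -8.
Indicial equation: r(r-1) + p(0) r + q(0) = 0, i.e. r^2 + (p(0) - 1) r + q(0) = 0, i.e. r^2 - 2 r - 8 = 0.
Discriminant: (-2)^2 - 4(-8) = 36, so r = (2 ± 6)/2.
Solving: r_1 = 4, r_2 = -2.

indicial: r^2 - 2 r - 8 = 0; roots r_1 = 4, r_2 = -2


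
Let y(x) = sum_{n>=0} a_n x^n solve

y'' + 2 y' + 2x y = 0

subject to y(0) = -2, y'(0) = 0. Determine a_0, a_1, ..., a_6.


Ansatz: y(x) = sum_{n>=0} a_n x^n, so y'(x) = sum_{n>=1} n a_n x^(n-1) and y''(x) = sum_{n>=2} n(n-1) a_n x^(n-2).
Substitute into P(x) y'' + Q(x) y' + R(x) y = 0 with P(x) = 1, Q(x) = 2, R(x) = 2x, and match powers of x.
Initial conditions: a_0 = -2, a_1 = 0.
Setting the coefficient of each power of x to zero and solving order by order (substituting the coefficients already found):
  x^0: 2 a_2 + 2 a_1 = 0  ->  2 a_2 = -2 a_1 = 0  ->  a_2 = 0
  x^1: 6 a_3 + 4 a_2 + 2 a_0 = 0  ->  6 a_3 = -4 a_2 - 2 a_0 = 4  ->  a_3 = 2/3
  x^2: 12 a_4 + 6 a_3 + 2 a_1 = 0  ->  12 a_4 = -6 a_3 - 2 a_1 = -4  ->  a_4 = -1/3
  x^3: 20 a_5 + 8 a_4 + 2 a_2 = 0  ->  20 a_5 = -8 a_4 - 2 a_2 = 8/3  ->  a_5 = 2/15
  x^4: 30 a_6 + 10 a_5 + 2 a_3 = 0  ->  30 a_6 = -10 a_5 - 2 a_3 = -8/3  ->  a_6 = -4/45
Truncated series: y(x) = -2 + (2/3) x^3 - (1/3) x^4 + (2/15) x^5 - (4/45) x^6 + O(x^7).

a_0 = -2; a_1 = 0; a_2 = 0; a_3 = 2/3; a_4 = -1/3; a_5 = 2/15; a_6 = -4/45


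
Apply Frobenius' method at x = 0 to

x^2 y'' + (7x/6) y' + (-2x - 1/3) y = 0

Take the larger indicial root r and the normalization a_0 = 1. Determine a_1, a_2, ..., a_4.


Write in Frobenius form y'' + (p(x)/x) y' + (q(x)/x^2) y = 0:
  p(x) = 7/6,  q(x) = -2x - 1/3.
Indicial equation: r(r-1) + (7/6) r + (-1/3) = 0 -> roots r_1 = 1/2, r_2 = -2/3.
Take r = r_1 = 1/2. Let y(x) = x^r sum_{n>=0} a_n x^n with a_0 = 1.
Substitute y = x^r sum a_n x^n and match x^{r+n}. The recurrence is
  D(n) a_n - 2 a_{n-1} = 0,  where D(n) = (r+n)(r+n-1) + (7/6)(r+n) + (-1/3).
  a_n = 2 / D(n) * a_{n-1}.
Since the indicial polynomial factors as (r - r_1)(r - r_2), D(n) = (r_1 + n - r_1)(r_1 + n - r_2) = n(n + 7/6).
Evaluating step by step (a_0 = 1):
  n = 1: D(1) = 1(1 + 7/6) = 13/6; numerator = 2(1) = 2; a_1 = (2)/(13/6) = 12/13
  n = 2: D(2) = 2(2 + 7/6) = 19/3; numerator = 2(12/13) = 24/13; a_2 = (24/13)/(19/3) = 72/247
  n = 3: D(3) = 3(3 + 7/6) = 25/2; numerator = 2(72/247) = 144/247; a_3 = (144/247)/(25/2) = 288/6175
  n = 4: D(4) = 4(4 + 7/6) = 62/3; numerator = 2(288/6175) = 576/6175; a_4 = (576/6175)/(62/3) = 864/191425

r = 1/2; a_0 = 1; a_1 = 12/13; a_2 = 72/247; a_3 = 288/6175; a_4 = 864/191425


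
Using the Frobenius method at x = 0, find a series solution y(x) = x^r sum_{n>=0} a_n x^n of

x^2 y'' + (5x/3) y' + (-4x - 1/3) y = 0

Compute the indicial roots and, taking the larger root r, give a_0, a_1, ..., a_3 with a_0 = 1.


Write in Frobenius form y'' + (p(x)/x) y' + (q(x)/x^2) y = 0:
  p(x) = 5/3,  q(x) = -4x - 1/3.
Indicial equation: r(r-1) + (5/3) r + (-1/3) = 0 -> roots r_1 = 1/3, r_2 = -1.
Take r = r_1 = 1/3. Let y(x) = x^r sum_{n>=0} a_n x^n with a_0 = 1.
Substitute y = x^r sum a_n x^n and match x^{r+n}. The recurrence is
  D(n) a_n - 4 a_{n-1} = 0,  where D(n) = (r+n)(r+n-1) + (5/3)(r+n) + (-1/3).
  a_n = 4 / D(n) * a_{n-1}.
Since the indicial polynomial factors as (r - r_1)(r - r_2), D(n) = (r_1 + n - r_1)(r_1 + n - r_2) = n(n + 4/3).
Evaluating step by step (a_0 = 1):
  n = 1: D(1) = 1(1 + 4/3) = 7/3; numerator = 4(1) = 4; a_1 = (4)/(7/3) = 12/7
  n = 2: D(2) = 2(2 + 4/3) = 20/3; numerator = 4(12/7) = 48/7; a_2 = (48/7)/(20/3) = 36/35
  n = 3: D(3) = 3(3 + 4/3) = 13; numerator = 4(36/35) = 144/35; a_3 = (144/35)/(13) = 144/455

r = 1/3; a_0 = 1; a_1 = 12/7; a_2 = 36/35; a_3 = 144/455


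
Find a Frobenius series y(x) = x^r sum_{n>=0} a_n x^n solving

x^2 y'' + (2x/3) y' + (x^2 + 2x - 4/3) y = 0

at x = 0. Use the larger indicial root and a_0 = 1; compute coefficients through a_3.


Write in Frobenius form y'' + (p(x)/x) y' + (q(x)/x^2) y = 0:
  p(x) = 2/3,  q(x) = x^2 + 2x - 4/3.
Indicial equation: r(r-1) + (2/3) r + (-4/3) = 0 -> roots r_1 = 4/3, r_2 = -1.
Take r = r_1 = 4/3. Let y(x) = x^r sum_{n>=0} a_n x^n with a_0 = 1.
Substitute y = x^r sum a_n x^n and match x^{r+n}. The recurrence is
  D(n) a_n + 2 a_{n-1} + 1 a_{n-2} = 0,  where D(n) = (r+n)(r+n-1) + (2/3)(r+n) + (-4/3).
  a_n = [-2 a_{n-1} - 1 a_{n-2}] / D(n).
Since the indicial polynomial factors as (r - r_1)(r - r_2), D(n) = (r_1 + n - r_1)(r_1 + n - r_2) = n(n + 7/3).
Evaluating step by step (a_0 = 1):
  n = 1: D(1) = 1(1 + 7/3) = 10/3; numerator = -2(1) = -2; a_1 = (-2)/(10/3) = -3/5
  n = 2: D(2) = 2(2 + 7/3) = 26/3; numerator = -2(-3/5) - 1(1) = 1/5; a_2 = (1/5)/(26/3) = 3/130
  n = 3: D(3) = 3(3 + 7/3) = 16; numerator = -2(3/130) - 1(-3/5) = 36/65; a_3 = (36/65)/(16) = 9/260

r = 4/3; a_0 = 1; a_1 = -3/5; a_2 = 3/130; a_3 = 9/260


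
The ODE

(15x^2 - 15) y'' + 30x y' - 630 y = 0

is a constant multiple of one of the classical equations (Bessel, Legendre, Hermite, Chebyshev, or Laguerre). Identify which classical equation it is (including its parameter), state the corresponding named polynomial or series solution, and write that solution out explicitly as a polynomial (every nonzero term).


All three coefficients share the factor -15; dividing through by -15 gives  (1 - x^2) y'' - 2x y' + 42 y = 0.
This matches the Legendre equation (1 - x^2) y'' - 2x y' + n(n+1) y = 0 (note the -2x y' term) with n(n+1) = 42, so n = 6; the polynomial solution is P_6(x).
With y = sum_k a_k x^k, matching x^k gives (k+2)(k+1) a_{k+2} = [k(k+1) - n(n+1)] a_k = (k - 6)(k + 7) a_k. The right side vanishes at k = 6, so the series with the parity of 6 terminates at degree 6.
Standard normalization (P_n(1) = 1): leading coefficient (2n)!/(2^n (n!)^2) = 479001600/(64*518400) = 231/16, so a_6 = 231/16. Work downward with a_k = (k+1)(k+2) a_{k+2} / ((k - 6)(k + 7)):
  a_4 = (5)(6)(231/16) / ((4 - 6)(4 + 7)) = (3465/8)/(-22) = -315/16
  a_2 = (3)(4)(-315/16) / ((2 - 6)(2 + 7)) = (-945/4)/(-36) = 105/16
  a_0 = (1)(2)(105/16) / ((0 - 6)(0 + 7)) = (105/8)/(-42) = -5/16
Hence P_6(x) = 231 x^6/16 - 315 x^4/16 + 105 x^2/16 - 5/16.

P_6(x); series = 231 x^6/16 - 315 x^4/16 + 105 x^2/16 - 5/16


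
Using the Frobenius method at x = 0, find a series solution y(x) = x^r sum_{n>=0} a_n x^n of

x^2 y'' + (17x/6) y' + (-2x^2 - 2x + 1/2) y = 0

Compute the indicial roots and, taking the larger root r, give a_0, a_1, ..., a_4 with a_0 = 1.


Write in Frobenius form y'' + (p(x)/x) y' + (q(x)/x^2) y = 0:
  p(x) = 17/6,  q(x) = -2x^2 - 2x + 1/2.
Indicial equation: r(r-1) + (17/6) r + (1/2) = 0 -> roots r_1 = -1/3, r_2 = -3/2.
Take r = r_1 = -1/3. Let y(x) = x^r sum_{n>=0} a_n x^n with a_0 = 1.
Substitute y = x^r sum a_n x^n and match x^{r+n}. The recurrence is
  D(n) a_n - 2 a_{n-1} - 2 a_{n-2} = 0,  where D(n) = (r+n)(r+n-1) + (17/6)(r+n) + (1/2).
  a_n = [2 a_{n-1} + 2 a_{n-2}] / D(n).
Since the indicial polynomial factors as (r - r_1)(r - r_2), D(n) = (r_1 + n - r_1)(r_1 + n - r_2) = n(n + 7/6).
Evaluating step by step (a_0 = 1):
  n = 1: D(1) = 1(1 + 7/6) = 13/6; numerator = 2(1) = 2; a_1 = (2)/(13/6) = 12/13
  n = 2: D(2) = 2(2 + 7/6) = 19/3; numerator = 2(12/13) + 2(1) = 50/13; a_2 = (50/13)/(19/3) = 150/247
  n = 3: D(3) = 3(3 + 7/6) = 25/2; numerator = 2(150/247) + 2(12/13) = 756/247; a_3 = (756/247)/(25/2) = 1512/6175
  n = 4: D(4) = 4(4 + 7/6) = 62/3; numerator = 2(1512/6175) + 2(150/247) = 10524/6175; a_4 = (10524/6175)/(62/3) = 15786/191425

r = -1/3; a_0 = 1; a_1 = 12/13; a_2 = 150/247; a_3 = 1512/6175; a_4 = 15786/191425


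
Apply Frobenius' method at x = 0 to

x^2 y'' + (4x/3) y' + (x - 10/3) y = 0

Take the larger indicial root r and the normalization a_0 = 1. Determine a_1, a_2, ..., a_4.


Write in Frobenius form y'' + (p(x)/x) y' + (q(x)/x^2) y = 0:
  p(x) = 4/3,  q(x) = x - 10/3.
Indicial equation: r(r-1) + (4/3) r + (-10/3) = 0 -> roots r_1 = 5/3, r_2 = -2.
Take r = r_1 = 5/3. Let y(x) = x^r sum_{n>=0} a_n x^n with a_0 = 1.
Substitute y = x^r sum a_n x^n and match x^{r+n}. The recurrence is
  D(n) a_n + 1 a_{n-1} = 0,  where D(n) = (r+n)(r+n-1) + (4/3)(r+n) + (-10/3).
  a_n = -1 / D(n) * a_{n-1}.
Since the indicial polynomial factors as (r - r_1)(r - r_2), D(n) = (r_1 + n - r_1)(r_1 + n - r_2) = n(n + 11/3).
Evaluating step by step (a_0 = 1):
  n = 1: D(1) = 1(1 + 11/3) = 14/3; numerator = -1(1) = -1; a_1 = (-1)/(14/3) = -3/14
  n = 2: D(2) = 2(2 + 11/3) = 34/3; numerator = -1(-3/14) = 3/14; a_2 = (3/14)/(34/3) = 9/476
  n = 3: D(3) = 3(3 + 11/3) = 20; numerator = -1(9/476) = -9/476; a_3 = (-9/476)/(20) = -9/9520
  n = 4: D(4) = 4(4 + 11/3) = 92/3; numerator = -1(-9/9520) = 9/9520; a_4 = (9/9520)/(92/3) = 27/875840

r = 5/3; a_0 = 1; a_1 = -3/14; a_2 = 9/476; a_3 = -9/9520; a_4 = 27/875840


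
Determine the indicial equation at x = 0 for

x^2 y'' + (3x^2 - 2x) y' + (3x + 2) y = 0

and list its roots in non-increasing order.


Divide by x^2 to reach normal form y'' + P_1(x) y' + P_2(x) y = 0 with P_1(x) = 3 - 2/x and P_2(x) = 3/x + 2/x^2.
x = 0 is a singular point because the y'-coefficient 3 - 2/x has a pole at x = 0 and the y-coefficient 3/x + 2/x^2 has a pole at x = 0.
It is a regular singular point because x P_1(x) = p(x) = 3x - 2 and x^2 P_2(x) = q(x) = 3x + 2 are polynomials, hence analytic at x = 0.
p(0) = -2,  q(0) = 2.
Indicial equation: r(r-1) + p(0) r + q(0) = 0, i.e. r^2 + (p(0) - 1) r + q(0) = 0, i.e. r^2 - 3 r + 2 = 0.
Discriminant: (-3)^2 - 4(2) = 1, so r = (3 ± 1)/2.
Solving: r_1 = 2, r_2 = 1.

indicial: r^2 - 3 r + 2 = 0; roots r_1 = 2, r_2 = 1


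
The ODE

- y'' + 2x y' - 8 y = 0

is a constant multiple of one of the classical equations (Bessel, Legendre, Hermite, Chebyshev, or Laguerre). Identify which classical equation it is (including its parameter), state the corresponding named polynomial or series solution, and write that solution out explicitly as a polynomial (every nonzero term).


All three coefficients share the factor -1; dividing through by -1 gives  y'' - 2x y' + 8 y = 0.
This matches the Hermite equation y'' - 2x y' + 2n y = 0 with 2n = 8, so n = 4; the polynomial solution is H_4(x).
With y = sum_k a_k x^k, matching x^k gives (k+2)(k+1) a_{k+2} = 2(k - n) a_k = 2(k - 4) a_k. The right side vanishes at k = 4, so the series with the parity of 4 terminates at degree 4.
Standard normalization: leading coefficient of H_n is 2^n, so a_4 = 2^4 = 16. Work downward with a_k = (k+1)(k+2) a_{k+2} / (2(k - n)):
  a_2 = (3)(4)(16) / (2(2 - 4)) = 192/(-4) = -48
  a_0 = (1)(2)(-48) / (2(0 - 4)) = -96/(-8) = 12
Hence H_4(x) = 16 x^4 - 48 x^2 + 12.

H_4(x); series = 16 x^4 - 48 x^2 + 12


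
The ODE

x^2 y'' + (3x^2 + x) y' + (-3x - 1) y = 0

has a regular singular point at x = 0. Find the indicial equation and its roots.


Divide by x^2 to reach normal form y'' + P_1(x) y' + P_2(x) y = 0 with P_1(x) = 3 + 1/x and P_2(x) = -3/x - 1/x^2.
x = 0 is a singular point because the y'-coefficient 3 + 1/x has a pole at x = 0 and the y-coefficient -3/x - 1/x^2 has a pole at x = 0.
It is a regular singular point because x P_1(x) = p(x) = 3x + 1 and x^2 P_2(x) = q(x) = -3x - 1 are polynomials, hence analytic at x = 0.
p(0) = 1,  q(0) = -1.
Indicial equation: r(r-1) + p(0) r + q(0) = 0, i.e. r^2 + (p(0) - 1) r + q(0) = 0, i.e. r^2 - 1 = 0.
Discriminant: (0)^2 - 4(-1) = 4, so r = (0 ± 2)/2.
Solving: r_1 = 1, r_2 = -1.

indicial: r^2 - 1 = 0; roots r_1 = 1, r_2 = -1


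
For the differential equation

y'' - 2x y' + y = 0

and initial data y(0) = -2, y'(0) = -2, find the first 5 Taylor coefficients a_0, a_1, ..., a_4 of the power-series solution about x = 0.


Ansatz: y(x) = sum_{n>=0} a_n x^n, so y'(x) = sum_{n>=1} n a_n x^(n-1) and y''(x) = sum_{n>=2} n(n-1) a_n x^(n-2).
Substitute into P(x) y'' + Q(x) y' + R(x) y = 0 with P(x) = 1, Q(x) = -2x, R(x) = 1, and match powers of x.
Initial conditions: a_0 = -2, a_1 = -2.
Setting the coefficient of each power of x to zero and solving order by order (substituting the coefficients already found):
  x^0: 2 a_2 + a_0 = 0  ->  2 a_2 = -a_0 = 2  ->  a_2 = 1
  x^1: 6 a_3 - a_1 = 0  ->  6 a_3 = a_1 = -2  ->  a_3 = -1/3
  x^2: 12 a_4 - 3 a_2 = 0  ->  12 a_4 = 3 a_2 = 3  ->  a_4 = 1/4
Truncated series: y(x) = -2 - 2 x + x^2 - (1/3) x^3 + (1/4) x^4 + O(x^5).

a_0 = -2; a_1 = -2; a_2 = 1; a_3 = -1/3; a_4 = 1/4


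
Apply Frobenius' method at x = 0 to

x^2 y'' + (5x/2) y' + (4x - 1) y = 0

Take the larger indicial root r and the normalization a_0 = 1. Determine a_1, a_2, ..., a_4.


Write in Frobenius form y'' + (p(x)/x) y' + (q(x)/x^2) y = 0:
  p(x) = 5/2,  q(x) = 4x - 1.
Indicial equation: r(r-1) + (5/2) r + (-1) = 0 -> roots r_1 = 1/2, r_2 = -2.
Take r = r_1 = 1/2. Let y(x) = x^r sum_{n>=0} a_n x^n with a_0 = 1.
Substitute y = x^r sum a_n x^n and match x^{r+n}. The recurrence is
  D(n) a_n + 4 a_{n-1} = 0,  where D(n) = (r+n)(r+n-1) + (5/2)(r+n) + (-1).
  a_n = -4 / D(n) * a_{n-1}.
Since the indicial polynomial factors as (r - r_1)(r - r_2), D(n) = (r_1 + n - r_1)(r_1 + n - r_2) = n(n + 5/2).
Evaluating step by step (a_0 = 1):
  n = 1: D(1) = 1(1 + 5/2) = 7/2; numerator = -4(1) = -4; a_1 = (-4)/(7/2) = -8/7
  n = 2: D(2) = 2(2 + 5/2) = 9; numerator = -4(-8/7) = 32/7; a_2 = (32/7)/(9) = 32/63
  n = 3: D(3) = 3(3 + 5/2) = 33/2; numerator = -4(32/63) = -128/63; a_3 = (-128/63)/(33/2) = -256/2079
  n = 4: D(4) = 4(4 + 5/2) = 26; numerator = -4(-256/2079) = 1024/2079; a_4 = (1024/2079)/(26) = 512/27027

r = 1/2; a_0 = 1; a_1 = -8/7; a_2 = 32/63; a_3 = -256/2079; a_4 = 512/27027


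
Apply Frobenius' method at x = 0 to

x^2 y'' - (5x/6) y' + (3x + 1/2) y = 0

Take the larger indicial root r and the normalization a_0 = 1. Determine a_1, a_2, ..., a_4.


Write in Frobenius form y'' + (p(x)/x) y' + (q(x)/x^2) y = 0:
  p(x) = -5/6,  q(x) = 3x + 1/2.
Indicial equation: r(r-1) + (-5/6) r + (1/2) = 0 -> roots r_1 = 3/2, r_2 = 1/3.
Take r = r_1 = 3/2. Let y(x) = x^r sum_{n>=0} a_n x^n with a_0 = 1.
Substitute y = x^r sum a_n x^n and match x^{r+n}. The recurrence is
  D(n) a_n + 3 a_{n-1} = 0,  where D(n) = (r+n)(r+n-1) + (-5/6)(r+n) + (1/2).
  a_n = -3 / D(n) * a_{n-1}.
Since the indicial polynomial factors as (r - r_1)(r - r_2), D(n) = (r_1 + n - r_1)(r_1 + n - r_2) = n(n + 7/6).
Evaluating step by step (a_0 = 1):
  n = 1: D(1) = 1(1 + 7/6) = 13/6; numerator = -3(1) = -3; a_1 = (-3)/(13/6) = -18/13
  n = 2: D(2) = 2(2 + 7/6) = 19/3; numerator = -3(-18/13) = 54/13; a_2 = (54/13)/(19/3) = 162/247
  n = 3: D(3) = 3(3 + 7/6) = 25/2; numerator = -3(162/247) = -486/247; a_3 = (-486/247)/(25/2) = -972/6175
  n = 4: D(4) = 4(4 + 7/6) = 62/3; numerator = -3(-972/6175) = 2916/6175; a_4 = (2916/6175)/(62/3) = 4374/191425

r = 3/2; a_0 = 1; a_1 = -18/13; a_2 = 162/247; a_3 = -972/6175; a_4 = 4374/191425


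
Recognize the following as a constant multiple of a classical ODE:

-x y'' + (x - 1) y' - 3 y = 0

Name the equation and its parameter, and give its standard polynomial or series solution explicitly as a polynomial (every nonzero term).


All three coefficients share the factor -1; dividing through by -1 gives  x y'' + (1 - x) y' + 3 y = 0.
This matches the Laguerre equation x y'' + (1 - x) y' + n y = 0 with n = 3; the polynomial solution is L_3(x).
With y = sum_k a_k x^k, matching x^k gives (k+1)k a_{k+1} + (k+1) a_{k+1} - k a_k + n a_k = 0, i.e. (k+1)^2 a_{k+1} = (k - n) a_k = (k - 3) a_k. The right side vanishes at k = 3, so the series terminates at degree 3.
Standard normalization L_n(0) = 1 gives a_0 = 1. Work upward with a_{k+1} = (k - 3) a_k / (k+1)^2:
  a_1 = (0 - 3)(1) / 1^2 = -3/1 = -3
  a_2 = (1 - 3)(-3) / 2^2 = 6/4 = 3/2
  a_3 = (2 - 3)(3/2) / 3^2 = (-3/2)/9 = -1/6
Hence L_3(x) = -x^3/6 + 3 x^2/2 - 3 x + 1.

L_3(x); series = -x^3/6 + 3 x^2/2 - 3 x + 1
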